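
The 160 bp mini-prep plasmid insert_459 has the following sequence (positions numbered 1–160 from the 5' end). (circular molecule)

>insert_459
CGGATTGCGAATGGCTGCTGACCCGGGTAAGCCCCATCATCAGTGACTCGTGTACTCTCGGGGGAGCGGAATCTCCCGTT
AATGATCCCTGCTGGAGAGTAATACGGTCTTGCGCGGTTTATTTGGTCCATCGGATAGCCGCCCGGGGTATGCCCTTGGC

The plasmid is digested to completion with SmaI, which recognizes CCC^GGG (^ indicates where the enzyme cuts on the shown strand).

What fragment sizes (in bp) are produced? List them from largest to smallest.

SmaI sites (CCCGGG) start at positions 22, 142.
SmaI cuts after base 3 of each site, so after positions 24, 144.
Circular molecule, 2 cuts → 2 fragments:
  25–144 → 120 bp
  145–160 then 1–24 → 16 + 24 = 40 bp
Sorted largest to smallest: 120, 40 bp.

120, 40 bp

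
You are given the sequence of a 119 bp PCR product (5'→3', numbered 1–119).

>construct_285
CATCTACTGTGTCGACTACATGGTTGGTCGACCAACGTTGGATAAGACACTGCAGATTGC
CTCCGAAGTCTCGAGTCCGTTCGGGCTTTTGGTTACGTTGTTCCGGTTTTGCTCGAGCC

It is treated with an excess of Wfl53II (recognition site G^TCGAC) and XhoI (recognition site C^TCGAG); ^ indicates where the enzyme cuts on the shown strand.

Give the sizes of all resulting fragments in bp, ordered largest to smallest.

Wfl53II sites (GTCGAC) start at positions 11, 27.
Wfl53II cuts after the first base of each site, so after positions 11, 27.
XhoI sites (CTCGAG) start at positions 70, 112.
XhoI cuts after the first base of each site, so after positions 70, 112.
Combined cut positions: 11, 27, 70, 112.
Linear molecule, 4 cuts → 5 fragments:
  1–11 → 11 bp
  12–27 → 16 bp
  28–70 → 43 bp
  71–112 → 42 bp
  113–119 → 7 bp
Sorted largest to smallest: 43, 42, 16, 11, 7 bp.

43, 42, 16, 11, 7 bp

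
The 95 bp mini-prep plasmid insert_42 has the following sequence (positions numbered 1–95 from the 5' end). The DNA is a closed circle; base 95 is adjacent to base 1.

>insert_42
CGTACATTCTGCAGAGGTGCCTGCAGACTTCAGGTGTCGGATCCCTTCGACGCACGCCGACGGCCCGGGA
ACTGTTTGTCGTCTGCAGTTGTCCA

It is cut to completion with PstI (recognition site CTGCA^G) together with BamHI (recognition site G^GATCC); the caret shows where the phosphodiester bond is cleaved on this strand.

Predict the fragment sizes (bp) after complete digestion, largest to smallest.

PstI sites (CTGCAG) start at positions 9, 21, 83.
PstI cuts after base 5 of each site (before the last base), so after positions 13, 25, 87.
The BamHI site (GGATCC) starts at position 39.
BamHI cuts after the first base of each site, so after position 39.
Combined cut positions: 13, 25, 39, 87.
Circular molecule, 4 cuts → 4 fragments:
  14–25 → 12 bp
  26–39 → 14 bp
  40–87 → 48 bp
  88–95 then 1–13 → 8 + 13 = 21 bp
Sorted largest to smallest: 48, 21, 14, 12 bp.

48, 21, 14, 12 bp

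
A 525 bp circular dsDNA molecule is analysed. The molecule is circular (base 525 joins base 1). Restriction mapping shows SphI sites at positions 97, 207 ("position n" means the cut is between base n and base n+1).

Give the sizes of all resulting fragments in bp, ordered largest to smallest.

415, 110 bp

Circular molecule, 2 cuts → 2 fragments:
  207 − 97 = 110 bp
  wrap: 525 − 207 + 97 = 415 bp
Sorted largest to smallest: 415, 110 bp.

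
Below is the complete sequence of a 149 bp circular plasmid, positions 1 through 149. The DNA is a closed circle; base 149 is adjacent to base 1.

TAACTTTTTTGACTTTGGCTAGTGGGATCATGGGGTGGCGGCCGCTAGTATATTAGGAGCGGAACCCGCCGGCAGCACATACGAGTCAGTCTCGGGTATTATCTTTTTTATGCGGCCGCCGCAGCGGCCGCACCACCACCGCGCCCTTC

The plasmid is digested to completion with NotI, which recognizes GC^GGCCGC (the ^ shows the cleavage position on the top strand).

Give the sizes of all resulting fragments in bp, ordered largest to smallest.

74, 63, 12 bp

NotI sites (GCGGCCGC) start at positions 38, 112, 124.
NotI cuts after base 2 of each site, so after positions 39, 113, 125.
Circular molecule, 3 cuts → 3 fragments:
  40–113 → 74 bp
  114–125 → 12 bp
  126–149 then 1–39 → 24 + 39 = 63 bp
Sorted largest to smallest: 74, 63, 12 bp.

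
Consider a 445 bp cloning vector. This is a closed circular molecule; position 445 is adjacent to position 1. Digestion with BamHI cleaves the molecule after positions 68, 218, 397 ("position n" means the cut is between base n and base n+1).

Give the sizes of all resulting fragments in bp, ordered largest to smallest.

179, 150, 116 bp

Circular molecule, 3 cuts → 3 fragments:
  218 − 68 = 150 bp
  397 − 218 = 179 bp
  wrap: 445 − 397 + 68 = 116 bp
Sorted largest to smallest: 179, 150, 116 bp.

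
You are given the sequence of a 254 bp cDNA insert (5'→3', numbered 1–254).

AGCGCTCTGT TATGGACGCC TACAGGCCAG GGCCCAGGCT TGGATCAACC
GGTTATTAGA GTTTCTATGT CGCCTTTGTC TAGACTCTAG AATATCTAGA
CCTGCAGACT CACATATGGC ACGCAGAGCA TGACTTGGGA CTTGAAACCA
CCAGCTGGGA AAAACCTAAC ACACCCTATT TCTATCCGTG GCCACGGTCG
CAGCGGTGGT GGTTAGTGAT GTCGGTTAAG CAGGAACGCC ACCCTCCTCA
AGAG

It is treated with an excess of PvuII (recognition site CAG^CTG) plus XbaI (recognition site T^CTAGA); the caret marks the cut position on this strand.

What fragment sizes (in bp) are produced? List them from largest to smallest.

100, 79, 59, 9, 7 bp

The PvuII site (CAGCTG) starts at position 152.
PvuII cuts after base 3 of each site, so after position 154.
XbaI sites (TCTAGA) start at positions 79, 86, 95.
XbaI cuts after the first base of each site, so after positions 79, 86, 95.
Combined cut positions: 79, 86, 95, 154.
Linear molecule, 4 cuts → 5 fragments:
  1–79 → 79 bp
  80–86 → 7 bp
  87–95 → 9 bp
  96–154 → 59 bp
  155–254 → 100 bp
Sorted largest to smallest: 100, 79, 59, 9, 7 bp.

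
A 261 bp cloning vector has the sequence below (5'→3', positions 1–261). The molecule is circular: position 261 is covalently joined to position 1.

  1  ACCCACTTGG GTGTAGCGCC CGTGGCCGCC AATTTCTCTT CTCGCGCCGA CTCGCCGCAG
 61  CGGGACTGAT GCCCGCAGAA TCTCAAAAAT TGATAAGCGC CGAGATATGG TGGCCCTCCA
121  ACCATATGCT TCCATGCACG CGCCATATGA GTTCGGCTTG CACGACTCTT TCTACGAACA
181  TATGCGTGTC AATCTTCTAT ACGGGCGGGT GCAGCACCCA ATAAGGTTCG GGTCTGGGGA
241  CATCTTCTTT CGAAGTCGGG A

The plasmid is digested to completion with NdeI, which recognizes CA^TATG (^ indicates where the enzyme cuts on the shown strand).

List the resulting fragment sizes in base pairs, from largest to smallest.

205, 35, 21 bp

NdeI sites (CATATG) start at positions 123, 144, 179.
NdeI cuts after base 2 of each site, so after positions 124, 145, 180.
Circular molecule, 3 cuts → 3 fragments:
  125–145 → 21 bp
  146–180 → 35 bp
  181–261 then 1–124 → 81 + 124 = 205 bp
Sorted largest to smallest: 205, 35, 21 bp.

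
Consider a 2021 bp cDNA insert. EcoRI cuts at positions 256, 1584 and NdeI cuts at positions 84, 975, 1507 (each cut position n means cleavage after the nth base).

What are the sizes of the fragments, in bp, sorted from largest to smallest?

719, 532, 437, 172, 84, 77 bp

Combined cut positions (sorted): 84, 256, 975, 1507, 1584.
Linear molecule, 5 cuts → 6 fragments:
  84 − 0 = 84 bp
  256 − 84 = 172 bp
  975 − 256 = 719 bp
  1507 − 975 = 532 bp
  1584 − 1507 = 77 bp
  2021 − 1584 = 437 bp
Sorted largest to smallest: 719, 532, 437, 172, 84, 77 bp.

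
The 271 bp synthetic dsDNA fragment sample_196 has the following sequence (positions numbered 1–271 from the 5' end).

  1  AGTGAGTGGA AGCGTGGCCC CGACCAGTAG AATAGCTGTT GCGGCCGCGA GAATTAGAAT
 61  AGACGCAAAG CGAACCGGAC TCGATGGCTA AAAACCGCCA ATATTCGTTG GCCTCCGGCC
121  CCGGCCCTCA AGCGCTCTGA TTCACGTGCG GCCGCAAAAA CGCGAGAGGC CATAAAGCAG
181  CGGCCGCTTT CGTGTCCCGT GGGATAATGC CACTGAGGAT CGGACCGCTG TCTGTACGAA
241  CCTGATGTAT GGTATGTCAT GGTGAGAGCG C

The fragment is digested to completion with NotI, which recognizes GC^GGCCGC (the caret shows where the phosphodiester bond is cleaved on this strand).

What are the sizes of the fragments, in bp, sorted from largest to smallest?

NotI sites (GCGGCCGC) start at positions 41, 148, 180.
NotI cuts after base 2 of each site, so after positions 42, 149, 181.
Linear molecule, 3 cuts → 4 fragments:
  1–42 → 42 bp
  43–149 → 107 bp
  150–181 → 32 bp
  182–271 → 90 bp
Sorted largest to smallest: 107, 90, 42, 32 bp.

107, 90, 42, 32 bp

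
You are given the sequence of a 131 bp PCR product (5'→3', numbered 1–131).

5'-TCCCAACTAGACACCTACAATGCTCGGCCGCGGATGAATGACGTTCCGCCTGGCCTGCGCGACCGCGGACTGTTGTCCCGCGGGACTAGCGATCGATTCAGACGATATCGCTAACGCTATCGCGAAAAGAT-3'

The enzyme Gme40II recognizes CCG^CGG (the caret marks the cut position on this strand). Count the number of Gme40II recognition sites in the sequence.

CCGCGG occurs starting at positions 28, 63, 78.
Gme40II cuts at 3 sites.

3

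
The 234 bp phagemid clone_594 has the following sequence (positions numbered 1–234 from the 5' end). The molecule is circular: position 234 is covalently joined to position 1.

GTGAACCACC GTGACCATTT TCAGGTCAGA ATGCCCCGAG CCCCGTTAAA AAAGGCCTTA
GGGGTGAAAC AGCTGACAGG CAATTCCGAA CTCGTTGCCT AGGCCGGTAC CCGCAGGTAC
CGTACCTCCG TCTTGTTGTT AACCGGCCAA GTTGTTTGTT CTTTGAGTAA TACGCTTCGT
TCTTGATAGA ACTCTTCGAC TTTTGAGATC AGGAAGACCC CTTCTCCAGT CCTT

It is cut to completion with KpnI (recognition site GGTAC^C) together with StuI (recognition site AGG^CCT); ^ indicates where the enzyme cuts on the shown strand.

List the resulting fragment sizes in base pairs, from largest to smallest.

169, 55, 10 bp

KpnI sites (GGTACC) start at positions 106, 116.
KpnI cuts after base 5 of each site (before the last base), so after positions 110, 120.
The StuI site (AGGCCT) starts at position 53.
StuI cuts after base 3 of each site, so after position 55.
Combined cut positions: 55, 110, 120.
Circular molecule, 3 cuts → 3 fragments:
  56–110 → 55 bp
  111–120 → 10 bp
  121–234 then 1–55 → 114 + 55 = 169 bp
Sorted largest to smallest: 169, 55, 10 bp.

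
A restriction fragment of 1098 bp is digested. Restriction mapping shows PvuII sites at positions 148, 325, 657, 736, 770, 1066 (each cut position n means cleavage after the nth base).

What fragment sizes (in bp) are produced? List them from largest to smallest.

Linear molecule, 6 cuts → 7 fragments:
  148 − 0 = 148 bp
  325 − 148 = 177 bp
  657 − 325 = 332 bp
  736 − 657 = 79 bp
  770 − 736 = 34 bp
  1066 − 770 = 296 bp
  1098 − 1066 = 32 bp
Sorted largest to smallest: 332, 296, 177, 148, 79, 34, 32 bp.

332, 296, 177, 148, 79, 34, 32 bp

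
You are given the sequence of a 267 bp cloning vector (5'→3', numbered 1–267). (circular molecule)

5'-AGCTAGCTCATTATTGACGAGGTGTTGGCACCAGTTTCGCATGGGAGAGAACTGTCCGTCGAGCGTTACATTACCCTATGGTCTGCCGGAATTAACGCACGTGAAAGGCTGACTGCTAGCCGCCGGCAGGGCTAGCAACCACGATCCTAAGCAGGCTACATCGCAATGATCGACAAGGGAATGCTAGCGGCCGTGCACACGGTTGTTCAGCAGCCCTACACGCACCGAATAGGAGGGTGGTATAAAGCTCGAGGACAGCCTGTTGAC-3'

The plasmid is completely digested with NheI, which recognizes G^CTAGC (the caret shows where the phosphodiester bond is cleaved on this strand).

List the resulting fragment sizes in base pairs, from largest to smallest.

113, 86, 52, 16 bp

NheI sites (GCTAGC) start at positions 2, 115, 131, 183.
NheI cuts after the first base of each site, so after positions 2, 115, 131, 183.
Circular molecule, 4 cuts → 4 fragments:
  3–115 → 113 bp
  116–131 → 16 bp
  132–183 → 52 bp
  184–267 then 1–2 → 84 + 2 = 86 bp
Sorted largest to smallest: 113, 86, 52, 16 bp.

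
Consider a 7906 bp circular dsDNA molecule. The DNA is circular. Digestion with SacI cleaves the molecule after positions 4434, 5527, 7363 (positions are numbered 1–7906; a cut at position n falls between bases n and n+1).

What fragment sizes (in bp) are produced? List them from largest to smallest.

4977, 1836, 1093 bp

Circular molecule, 3 cuts → 3 fragments:
  5527 − 4434 = 1093 bp
  7363 − 5527 = 1836 bp
  wrap: 7906 − 7363 + 4434 = 4977 bp
Sorted largest to smallest: 4977, 1836, 1093 bp.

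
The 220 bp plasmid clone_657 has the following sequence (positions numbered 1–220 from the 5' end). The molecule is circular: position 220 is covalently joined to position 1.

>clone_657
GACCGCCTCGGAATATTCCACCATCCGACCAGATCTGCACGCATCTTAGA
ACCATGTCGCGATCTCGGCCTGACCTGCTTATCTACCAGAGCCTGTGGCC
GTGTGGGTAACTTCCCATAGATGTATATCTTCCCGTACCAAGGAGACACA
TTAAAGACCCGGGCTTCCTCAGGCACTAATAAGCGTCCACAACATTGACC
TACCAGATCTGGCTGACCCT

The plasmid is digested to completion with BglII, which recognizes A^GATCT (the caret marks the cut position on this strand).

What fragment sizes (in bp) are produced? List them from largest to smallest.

BglII sites (AGATCT) start at positions 31, 205.
BglII cuts after the first base of each site, so after positions 31, 205.
Circular molecule, 2 cuts → 2 fragments:
  32–205 → 174 bp
  206–220 then 1–31 → 15 + 31 = 46 bp
Sorted largest to smallest: 174, 46 bp.

174, 46 bp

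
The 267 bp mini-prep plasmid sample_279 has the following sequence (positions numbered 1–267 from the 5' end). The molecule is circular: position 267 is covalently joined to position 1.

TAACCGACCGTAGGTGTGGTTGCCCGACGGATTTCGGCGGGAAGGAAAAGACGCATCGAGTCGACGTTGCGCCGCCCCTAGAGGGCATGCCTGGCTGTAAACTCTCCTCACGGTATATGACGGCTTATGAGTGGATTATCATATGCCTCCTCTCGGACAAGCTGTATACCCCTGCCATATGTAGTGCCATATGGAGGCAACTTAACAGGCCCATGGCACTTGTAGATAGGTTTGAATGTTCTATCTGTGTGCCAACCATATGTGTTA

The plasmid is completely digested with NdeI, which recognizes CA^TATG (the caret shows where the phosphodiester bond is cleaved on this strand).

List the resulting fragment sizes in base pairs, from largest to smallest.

NdeI sites (CATATG) start at positions 140, 176, 188, 257.
NdeI cuts after base 2 of each site, so after positions 141, 177, 189, 258.
Circular molecule, 4 cuts → 4 fragments:
  142–177 → 36 bp
  178–189 → 12 bp
  190–258 → 69 bp
  259–267 then 1–141 → 9 + 141 = 150 bp
Sorted largest to smallest: 150, 69, 36, 12 bp.

150, 69, 36, 12 bp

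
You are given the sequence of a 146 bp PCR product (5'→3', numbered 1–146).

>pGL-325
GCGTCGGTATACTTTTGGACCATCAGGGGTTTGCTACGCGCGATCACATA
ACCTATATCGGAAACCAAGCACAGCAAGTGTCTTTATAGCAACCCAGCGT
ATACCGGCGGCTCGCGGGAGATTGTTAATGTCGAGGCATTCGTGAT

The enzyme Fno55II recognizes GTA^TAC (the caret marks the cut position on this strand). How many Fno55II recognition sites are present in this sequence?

2

GTATAC occurs starting at positions 7, 99.
Fno55II cuts at 2 sites.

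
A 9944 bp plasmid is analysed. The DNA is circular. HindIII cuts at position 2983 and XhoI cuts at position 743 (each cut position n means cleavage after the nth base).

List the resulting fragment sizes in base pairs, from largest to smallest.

Combined cut positions (sorted): 743, 2983.
Circular molecule, 2 cuts → 2 fragments:
  2983 − 743 = 2240 bp
  wrap: 9944 − 2983 + 743 = 7704 bp
Sorted largest to smallest: 7704, 2240 bp.

7704, 2240 bp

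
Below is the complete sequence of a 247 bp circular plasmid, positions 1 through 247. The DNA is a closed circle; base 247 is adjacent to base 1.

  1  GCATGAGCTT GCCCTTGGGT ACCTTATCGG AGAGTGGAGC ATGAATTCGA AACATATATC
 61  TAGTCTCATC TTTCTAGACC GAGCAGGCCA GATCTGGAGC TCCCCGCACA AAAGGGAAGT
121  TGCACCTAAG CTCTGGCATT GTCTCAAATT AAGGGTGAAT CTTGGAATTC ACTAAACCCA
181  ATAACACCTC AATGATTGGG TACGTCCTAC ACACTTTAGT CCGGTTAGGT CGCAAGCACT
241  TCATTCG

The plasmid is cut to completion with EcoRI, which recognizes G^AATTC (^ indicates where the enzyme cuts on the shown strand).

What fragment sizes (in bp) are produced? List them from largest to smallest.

EcoRI sites (GAATTC) start at positions 43, 165.
EcoRI cuts after the first base of each site, so after positions 43, 165.
Circular molecule, 2 cuts → 2 fragments:
  44–165 → 122 bp
  166–247 then 1–43 → 82 + 43 = 125 bp
Sorted largest to smallest: 125, 122 bp.

125, 122 bp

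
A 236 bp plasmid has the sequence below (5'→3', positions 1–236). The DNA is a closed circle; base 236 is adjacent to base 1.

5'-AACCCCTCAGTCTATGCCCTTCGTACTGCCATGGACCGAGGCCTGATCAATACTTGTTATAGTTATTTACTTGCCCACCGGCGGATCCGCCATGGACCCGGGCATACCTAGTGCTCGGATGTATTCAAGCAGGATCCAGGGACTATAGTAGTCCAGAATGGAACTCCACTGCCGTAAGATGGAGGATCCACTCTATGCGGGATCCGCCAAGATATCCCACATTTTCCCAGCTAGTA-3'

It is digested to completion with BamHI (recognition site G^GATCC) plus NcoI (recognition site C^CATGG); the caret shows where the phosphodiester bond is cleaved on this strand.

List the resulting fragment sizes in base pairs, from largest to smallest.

65, 54, 52, 42, 16, 7 bp

BamHI sites (GGATCC) start at positions 83, 132, 184, 200.
BamHI cuts after the first base of each site, so after positions 83, 132, 184, 200.
NcoI sites (CCATGG) start at positions 29, 90.
NcoI cuts after the first base of each site, so after positions 29, 90.
Combined cut positions: 29, 83, 90, 132, 184, 200.
Circular molecule, 6 cuts → 6 fragments:
  30–83 → 54 bp
  84–90 → 7 bp
  91–132 → 42 bp
  133–184 → 52 bp
  185–200 → 16 bp
  201–236 then 1–29 → 36 + 29 = 65 bp
Sorted largest to smallest: 65, 54, 52, 42, 16, 7 bp.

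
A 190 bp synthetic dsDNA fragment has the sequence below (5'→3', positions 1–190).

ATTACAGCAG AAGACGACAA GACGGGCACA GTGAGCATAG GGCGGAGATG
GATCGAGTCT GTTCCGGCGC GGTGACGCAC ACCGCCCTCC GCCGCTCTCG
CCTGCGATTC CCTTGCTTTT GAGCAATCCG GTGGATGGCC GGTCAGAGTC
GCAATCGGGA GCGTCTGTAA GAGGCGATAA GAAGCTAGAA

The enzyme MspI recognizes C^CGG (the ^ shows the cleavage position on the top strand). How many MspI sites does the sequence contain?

CCGG occurs starting at positions 64, 128, 139.
MspI cuts at 3 sites.

3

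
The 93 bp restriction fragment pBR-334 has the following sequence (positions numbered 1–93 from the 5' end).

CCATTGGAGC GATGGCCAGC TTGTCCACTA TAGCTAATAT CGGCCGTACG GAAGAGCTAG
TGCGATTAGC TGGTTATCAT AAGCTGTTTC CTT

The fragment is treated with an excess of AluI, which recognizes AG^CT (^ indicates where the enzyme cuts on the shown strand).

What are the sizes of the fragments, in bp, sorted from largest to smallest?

AluI sites (AGCT) start at positions 18, 32, 55, 68, 82.
AluI cuts after base 2 of each site, so after positions 19, 33, 56, 69, 83.
Linear molecule, 5 cuts → 6 fragments:
  1–19 → 19 bp
  20–33 → 14 bp
  34–56 → 23 bp
  57–69 → 13 bp
  70–83 → 14 bp
  84–93 → 10 bp
Sorted largest to smallest: 23, 19, 14, 14, 13, 10 bp.

23, 19, 14, 14, 13, 10 bp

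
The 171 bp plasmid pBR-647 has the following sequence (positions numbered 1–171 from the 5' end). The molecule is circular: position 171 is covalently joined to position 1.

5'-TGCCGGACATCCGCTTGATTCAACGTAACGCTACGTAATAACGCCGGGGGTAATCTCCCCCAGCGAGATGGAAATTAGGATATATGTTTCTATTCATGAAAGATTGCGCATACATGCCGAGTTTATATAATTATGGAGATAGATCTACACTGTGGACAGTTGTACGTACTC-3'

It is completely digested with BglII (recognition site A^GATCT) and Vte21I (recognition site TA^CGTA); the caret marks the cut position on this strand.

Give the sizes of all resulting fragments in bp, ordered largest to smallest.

The BglII site (AGATCT) starts at position 141.
BglII cuts after the first base of each site, so after position 141.
Vte21I sites (TACGTA) start at positions 32, 163.
Vte21I cuts after base 2 of each site, so after positions 33, 164.
Combined cut positions: 33, 141, 164.
Circular molecule, 3 cuts → 3 fragments:
  34–141 → 108 bp
  142–164 → 23 bp
  165–171 then 1–33 → 7 + 33 = 40 bp
Sorted largest to smallest: 108, 40, 23 bp.

108, 40, 23 bp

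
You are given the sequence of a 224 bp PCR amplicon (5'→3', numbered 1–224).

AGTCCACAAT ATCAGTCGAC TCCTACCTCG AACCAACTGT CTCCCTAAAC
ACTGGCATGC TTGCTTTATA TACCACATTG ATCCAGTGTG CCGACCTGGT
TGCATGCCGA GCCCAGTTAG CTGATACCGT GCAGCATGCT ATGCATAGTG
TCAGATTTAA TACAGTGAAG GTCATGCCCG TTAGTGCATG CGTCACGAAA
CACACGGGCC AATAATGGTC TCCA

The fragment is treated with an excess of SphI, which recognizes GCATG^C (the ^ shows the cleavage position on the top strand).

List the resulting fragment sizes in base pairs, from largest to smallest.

SphI sites (GCATGC) start at positions 55, 102, 134, 186.
SphI cuts after base 5 of each site (before the last base), so after positions 59, 106, 138, 190.
Linear molecule, 4 cuts → 5 fragments:
  1–59 → 59 bp
  60–106 → 47 bp
  107–138 → 32 bp
  139–190 → 52 bp
  191–224 → 34 bp
Sorted largest to smallest: 59, 52, 47, 34, 32 bp.

59, 52, 47, 34, 32 bp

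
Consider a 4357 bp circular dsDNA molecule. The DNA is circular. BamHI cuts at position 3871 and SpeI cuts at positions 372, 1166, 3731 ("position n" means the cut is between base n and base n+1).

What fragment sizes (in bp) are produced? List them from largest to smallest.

Combined cut positions (sorted): 372, 1166, 3731, 3871.
Circular molecule, 4 cuts → 4 fragments:
  1166 − 372 = 794 bp
  3731 − 1166 = 2565 bp
  3871 − 3731 = 140 bp
  wrap: 4357 − 3871 + 372 = 858 bp
Sorted largest to smallest: 2565, 858, 794, 140 bp.

2565, 858, 794, 140 bp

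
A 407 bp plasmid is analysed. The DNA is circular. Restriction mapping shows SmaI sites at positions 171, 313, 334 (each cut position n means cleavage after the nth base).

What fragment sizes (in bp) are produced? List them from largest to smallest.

244, 142, 21 bp

Circular molecule, 3 cuts → 3 fragments:
  313 − 171 = 142 bp
  334 − 313 = 21 bp
  wrap: 407 − 334 + 171 = 244 bp
Sorted largest to smallest: 244, 142, 21 bp.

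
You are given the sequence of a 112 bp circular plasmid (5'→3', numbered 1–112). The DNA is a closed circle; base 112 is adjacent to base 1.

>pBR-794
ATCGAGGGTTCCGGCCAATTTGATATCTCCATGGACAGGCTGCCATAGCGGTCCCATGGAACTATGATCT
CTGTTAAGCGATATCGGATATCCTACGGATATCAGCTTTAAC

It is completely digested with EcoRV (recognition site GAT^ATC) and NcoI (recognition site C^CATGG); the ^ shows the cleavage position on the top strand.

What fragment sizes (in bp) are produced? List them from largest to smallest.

36, 28, 25, 11, 7, 5 bp

EcoRV sites (GATATC) start at positions 22, 80, 87, 98.
EcoRV cuts after base 3 of each site, so after positions 24, 82, 89, 100.
NcoI sites (CCATGG) start at positions 29, 54.
NcoI cuts after the first base of each site, so after positions 29, 54.
Combined cut positions: 24, 29, 54, 82, 89, 100.
Circular molecule, 6 cuts → 6 fragments:
  25–29 → 5 bp
  30–54 → 25 bp
  55–82 → 28 bp
  83–89 → 7 bp
  90–100 → 11 bp
  101–112 then 1–24 → 12 + 24 = 36 bp
Sorted largest to smallest: 36, 28, 25, 11, 7, 5 bp.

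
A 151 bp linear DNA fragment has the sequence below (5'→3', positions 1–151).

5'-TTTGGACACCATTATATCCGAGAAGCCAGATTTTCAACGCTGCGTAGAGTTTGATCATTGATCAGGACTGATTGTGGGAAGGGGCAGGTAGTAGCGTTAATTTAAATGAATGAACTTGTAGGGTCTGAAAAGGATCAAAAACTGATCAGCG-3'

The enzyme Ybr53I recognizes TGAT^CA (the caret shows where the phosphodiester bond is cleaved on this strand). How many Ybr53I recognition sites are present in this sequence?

TGATCA occurs starting at positions 52, 59, 143.
Ybr53I cuts at 3 sites.

3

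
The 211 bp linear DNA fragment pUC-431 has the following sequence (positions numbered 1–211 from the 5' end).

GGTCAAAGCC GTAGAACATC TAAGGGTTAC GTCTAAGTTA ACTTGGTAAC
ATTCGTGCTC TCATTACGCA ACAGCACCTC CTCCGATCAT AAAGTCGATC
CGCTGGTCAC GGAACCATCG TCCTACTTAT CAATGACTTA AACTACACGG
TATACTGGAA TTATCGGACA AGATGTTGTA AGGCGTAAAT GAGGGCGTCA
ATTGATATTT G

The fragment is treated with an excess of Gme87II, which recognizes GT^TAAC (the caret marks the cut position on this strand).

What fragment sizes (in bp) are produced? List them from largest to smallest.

173, 38 bp

The Gme87II site (GTTAAC) starts at position 37.
Gme87II cuts after base 2 of each site, so after position 38.
Linear molecule, 1 cut → 2 fragments:
  1–38 → 38 bp
  39–211 → 173 bp
Sorted largest to smallest: 173, 38 bp.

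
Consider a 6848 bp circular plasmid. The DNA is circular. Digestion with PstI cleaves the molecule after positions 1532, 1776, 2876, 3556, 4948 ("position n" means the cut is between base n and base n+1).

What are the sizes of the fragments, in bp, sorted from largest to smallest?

Circular molecule, 5 cuts → 5 fragments:
  1776 − 1532 = 244 bp
  2876 − 1776 = 1100 bp
  3556 − 2876 = 680 bp
  4948 − 3556 = 1392 bp
  wrap: 6848 − 4948 + 1532 = 3432 bp
Sorted largest to smallest: 3432, 1392, 1100, 680, 244 bp.

3432, 1392, 1100, 680, 244 bp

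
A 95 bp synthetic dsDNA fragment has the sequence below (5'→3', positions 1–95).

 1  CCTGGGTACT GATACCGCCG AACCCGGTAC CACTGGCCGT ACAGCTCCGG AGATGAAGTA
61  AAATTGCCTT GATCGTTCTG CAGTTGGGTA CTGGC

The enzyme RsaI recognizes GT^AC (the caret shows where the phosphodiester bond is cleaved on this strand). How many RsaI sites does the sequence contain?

GTAC occurs starting at positions 6, 27, 39, 88.
RsaI cuts at 4 sites.

4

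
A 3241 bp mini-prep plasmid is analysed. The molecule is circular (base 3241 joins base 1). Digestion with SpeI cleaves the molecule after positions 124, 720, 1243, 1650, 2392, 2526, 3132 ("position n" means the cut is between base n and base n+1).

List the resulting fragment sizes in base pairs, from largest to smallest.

742, 606, 596, 523, 407, 233, 134 bp

Circular molecule, 7 cuts → 7 fragments:
  720 − 124 = 596 bp
  1243 − 720 = 523 bp
  1650 − 1243 = 407 bp
  2392 − 1650 = 742 bp
  2526 − 2392 = 134 bp
  3132 − 2526 = 606 bp
  wrap: 3241 − 3132 + 124 = 233 bp
Sorted largest to smallest: 742, 606, 596, 523, 407, 233, 134 bp.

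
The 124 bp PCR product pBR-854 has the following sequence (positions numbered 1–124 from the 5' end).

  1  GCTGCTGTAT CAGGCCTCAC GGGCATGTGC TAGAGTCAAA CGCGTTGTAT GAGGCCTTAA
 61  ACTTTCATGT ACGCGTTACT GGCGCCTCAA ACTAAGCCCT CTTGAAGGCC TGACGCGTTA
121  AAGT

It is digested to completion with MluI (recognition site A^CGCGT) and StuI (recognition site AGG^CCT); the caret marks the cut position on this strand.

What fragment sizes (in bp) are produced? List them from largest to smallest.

37, 26, 17, 14, 14, 11, 5 bp

MluI sites (ACGCGT) start at positions 40, 71, 113.
MluI cuts after the first base of each site, so after positions 40, 71, 113.
StuI sites (AGGCCT) start at positions 12, 52, 106.
StuI cuts after base 3 of each site, so after positions 14, 54, 108.
Combined cut positions: 14, 40, 54, 71, 108, 113.
Linear molecule, 6 cuts → 7 fragments:
  1–14 → 14 bp
  15–40 → 26 bp
  41–54 → 14 bp
  55–71 → 17 bp
  72–108 → 37 bp
  109–113 → 5 bp
  114–124 → 11 bp
Sorted largest to smallest: 37, 26, 17, 14, 14, 11, 5 bp.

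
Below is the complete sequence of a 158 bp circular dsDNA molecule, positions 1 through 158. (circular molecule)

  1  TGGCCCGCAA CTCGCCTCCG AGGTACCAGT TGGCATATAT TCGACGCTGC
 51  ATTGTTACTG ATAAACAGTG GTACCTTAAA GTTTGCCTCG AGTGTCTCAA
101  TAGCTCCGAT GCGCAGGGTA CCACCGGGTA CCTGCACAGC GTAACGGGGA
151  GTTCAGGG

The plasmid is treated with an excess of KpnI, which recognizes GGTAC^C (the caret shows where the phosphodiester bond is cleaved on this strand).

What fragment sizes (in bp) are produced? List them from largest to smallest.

53, 48, 47, 10 bp

KpnI sites (GGTACC) start at positions 22, 70, 117, 127.
KpnI cuts after base 5 of each site (before the last base), so after positions 26, 74, 121, 131.
Circular molecule, 4 cuts → 4 fragments:
  27–74 → 48 bp
  75–121 → 47 bp
  122–131 → 10 bp
  132–158 then 1–26 → 27 + 26 = 53 bp
Sorted largest to smallest: 53, 48, 47, 10 bp.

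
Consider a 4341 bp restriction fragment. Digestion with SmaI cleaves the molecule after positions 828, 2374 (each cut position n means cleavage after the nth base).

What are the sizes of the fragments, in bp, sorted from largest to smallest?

Linear molecule, 2 cuts → 3 fragments:
  828 − 0 = 828 bp
  2374 − 828 = 1546 bp
  4341 − 2374 = 1967 bp
Sorted largest to smallest: 1967, 1546, 828 bp.

1967, 1546, 828 bp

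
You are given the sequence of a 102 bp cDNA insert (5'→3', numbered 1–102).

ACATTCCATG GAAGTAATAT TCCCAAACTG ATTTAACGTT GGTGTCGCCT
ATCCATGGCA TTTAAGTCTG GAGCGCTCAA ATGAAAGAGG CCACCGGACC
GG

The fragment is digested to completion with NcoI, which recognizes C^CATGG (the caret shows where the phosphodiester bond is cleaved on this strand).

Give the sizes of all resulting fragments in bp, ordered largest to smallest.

49, 47, 6 bp

NcoI sites (CCATGG) start at positions 6, 53.
NcoI cuts after the first base of each site, so after positions 6, 53.
Linear molecule, 2 cuts → 3 fragments:
  1–6 → 6 bp
  7–53 → 47 bp
  54–102 → 49 bp
Sorted largest to smallest: 49, 47, 6 bp.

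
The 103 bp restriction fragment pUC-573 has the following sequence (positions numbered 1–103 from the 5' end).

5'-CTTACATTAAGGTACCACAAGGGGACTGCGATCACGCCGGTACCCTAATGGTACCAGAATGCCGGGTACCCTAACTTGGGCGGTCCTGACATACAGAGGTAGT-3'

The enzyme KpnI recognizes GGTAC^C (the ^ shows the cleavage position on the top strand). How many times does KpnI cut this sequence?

4

GGTACC occurs starting at positions 11, 39, 50, 65.
KpnI cuts at 4 sites.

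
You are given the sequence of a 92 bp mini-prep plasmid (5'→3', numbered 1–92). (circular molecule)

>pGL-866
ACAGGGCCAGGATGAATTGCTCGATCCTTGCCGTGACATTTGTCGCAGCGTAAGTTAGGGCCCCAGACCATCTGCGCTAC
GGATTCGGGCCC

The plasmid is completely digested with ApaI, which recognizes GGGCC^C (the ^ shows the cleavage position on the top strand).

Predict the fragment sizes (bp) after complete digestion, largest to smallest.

63, 29 bp

ApaI sites (GGGCCC) start at positions 58, 87.
ApaI cuts after base 5 of each site (before the last base), so after positions 62, 91.
Circular molecule, 2 cuts → 2 fragments:
  63–91 → 29 bp
  92–92 then 1–62 → 1 + 62 = 63 bp
Sorted largest to smallest: 63, 29 bp.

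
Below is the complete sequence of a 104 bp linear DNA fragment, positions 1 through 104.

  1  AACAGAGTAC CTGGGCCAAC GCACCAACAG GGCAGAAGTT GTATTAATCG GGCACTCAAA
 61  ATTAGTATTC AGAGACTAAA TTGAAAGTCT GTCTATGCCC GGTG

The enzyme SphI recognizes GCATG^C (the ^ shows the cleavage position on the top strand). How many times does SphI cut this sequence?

No occurrence of GCATGC is present in the sequence.
SphI does not cut: 0 sites.

0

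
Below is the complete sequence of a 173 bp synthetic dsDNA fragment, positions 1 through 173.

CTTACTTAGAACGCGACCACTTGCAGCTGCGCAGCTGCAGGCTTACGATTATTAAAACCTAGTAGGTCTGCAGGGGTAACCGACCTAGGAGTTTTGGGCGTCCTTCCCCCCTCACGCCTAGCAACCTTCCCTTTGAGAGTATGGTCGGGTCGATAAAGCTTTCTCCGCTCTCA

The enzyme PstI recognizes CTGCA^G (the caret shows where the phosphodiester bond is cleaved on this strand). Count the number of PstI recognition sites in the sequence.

CTGCAG occurs starting at positions 35, 68.
PstI cuts at 2 sites.

2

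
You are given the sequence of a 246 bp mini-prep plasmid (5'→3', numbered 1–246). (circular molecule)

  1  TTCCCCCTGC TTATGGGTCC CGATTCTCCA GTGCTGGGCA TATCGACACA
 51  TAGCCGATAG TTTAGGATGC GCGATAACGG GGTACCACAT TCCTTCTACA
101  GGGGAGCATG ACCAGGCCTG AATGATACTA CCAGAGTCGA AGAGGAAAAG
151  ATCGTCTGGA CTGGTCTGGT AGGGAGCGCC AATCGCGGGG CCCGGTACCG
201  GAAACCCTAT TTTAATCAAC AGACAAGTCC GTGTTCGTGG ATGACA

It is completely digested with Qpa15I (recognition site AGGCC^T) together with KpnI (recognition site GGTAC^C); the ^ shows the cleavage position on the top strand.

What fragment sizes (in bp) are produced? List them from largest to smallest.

The Qpa15I site (AGGCCT) starts at position 114.
Qpa15I cuts after base 5 of each site (before the last base), so after position 118.
KpnI sites (GGTACC) start at positions 81, 194.
KpnI cuts after base 5 of each site (before the last base), so after positions 85, 198.
Combined cut positions: 85, 118, 198.
Circular molecule, 3 cuts → 3 fragments:
  86–118 → 33 bp
  119–198 → 80 bp
  199–246 then 1–85 → 48 + 85 = 133 bp
Sorted largest to smallest: 133, 80, 33 bp.

133, 80, 33 bp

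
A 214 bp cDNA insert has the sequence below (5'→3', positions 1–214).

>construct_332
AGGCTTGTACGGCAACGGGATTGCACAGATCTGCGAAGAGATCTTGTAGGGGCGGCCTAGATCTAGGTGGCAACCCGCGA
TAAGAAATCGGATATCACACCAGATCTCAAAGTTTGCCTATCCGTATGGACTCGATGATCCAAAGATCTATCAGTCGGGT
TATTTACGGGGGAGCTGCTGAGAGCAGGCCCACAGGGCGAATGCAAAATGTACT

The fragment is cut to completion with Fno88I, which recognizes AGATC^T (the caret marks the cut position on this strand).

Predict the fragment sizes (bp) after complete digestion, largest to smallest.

66, 43, 42, 31, 20, 12 bp

Fno88I sites (AGATCT) start at positions 27, 39, 59, 102, 144.
Fno88I cuts after base 5 of each site (before the last base), so after positions 31, 43, 63, 106, 148.
Linear molecule, 5 cuts → 6 fragments:
  1–31 → 31 bp
  32–43 → 12 bp
  44–63 → 20 bp
  64–106 → 43 bp
  107–148 → 42 bp
  149–214 → 66 bp
Sorted largest to smallest: 66, 43, 42, 31, 20, 12 bp.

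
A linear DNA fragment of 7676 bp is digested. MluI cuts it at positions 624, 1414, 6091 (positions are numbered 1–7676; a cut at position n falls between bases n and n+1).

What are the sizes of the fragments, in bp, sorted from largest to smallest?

4677, 1585, 790, 624 bp

Linear molecule, 3 cuts → 4 fragments:
  624 − 0 = 624 bp
  1414 − 624 = 790 bp
  6091 − 1414 = 4677 bp
  7676 − 6091 = 1585 bp
Sorted largest to smallest: 4677, 1585, 790, 624 bp.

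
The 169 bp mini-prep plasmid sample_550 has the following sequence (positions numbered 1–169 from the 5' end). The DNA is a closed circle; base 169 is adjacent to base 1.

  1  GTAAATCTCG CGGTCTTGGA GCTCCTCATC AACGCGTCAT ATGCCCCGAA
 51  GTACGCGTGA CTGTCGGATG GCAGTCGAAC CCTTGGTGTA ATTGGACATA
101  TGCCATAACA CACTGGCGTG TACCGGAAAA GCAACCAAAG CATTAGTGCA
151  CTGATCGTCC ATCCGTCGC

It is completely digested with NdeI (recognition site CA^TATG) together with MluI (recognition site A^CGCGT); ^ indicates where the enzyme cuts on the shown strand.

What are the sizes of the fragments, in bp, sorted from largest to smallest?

NdeI sites (CATATG) start at positions 38, 97.
NdeI cuts after base 2 of each site, so after positions 39, 98.
MluI sites (ACGCGT) start at positions 32, 53.
MluI cuts after the first base of each site, so after positions 32, 53.
Combined cut positions: 32, 39, 53, 98.
Circular molecule, 4 cuts → 4 fragments:
  33–39 → 7 bp
  40–53 → 14 bp
  54–98 → 45 bp
  99–169 then 1–32 → 71 + 32 = 103 bp
Sorted largest to smallest: 103, 45, 14, 7 bp.

103, 45, 14, 7 bp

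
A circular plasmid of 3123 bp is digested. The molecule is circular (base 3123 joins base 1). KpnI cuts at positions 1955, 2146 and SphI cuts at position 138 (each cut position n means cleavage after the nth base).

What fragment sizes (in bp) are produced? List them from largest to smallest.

1817, 1115, 191 bp

Combined cut positions (sorted): 138, 1955, 2146.
Circular molecule, 3 cuts → 3 fragments:
  1955 − 138 = 1817 bp
  2146 − 1955 = 191 bp
  wrap: 3123 − 2146 + 138 = 1115 bp
Sorted largest to smallest: 1817, 1115, 191 bp.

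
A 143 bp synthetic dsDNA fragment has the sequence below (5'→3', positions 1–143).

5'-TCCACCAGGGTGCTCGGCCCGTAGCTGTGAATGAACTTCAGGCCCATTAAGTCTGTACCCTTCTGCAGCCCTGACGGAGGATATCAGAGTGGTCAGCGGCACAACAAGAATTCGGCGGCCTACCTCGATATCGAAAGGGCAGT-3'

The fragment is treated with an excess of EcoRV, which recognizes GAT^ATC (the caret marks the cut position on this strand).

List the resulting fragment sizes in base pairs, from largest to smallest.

EcoRV sites (GATATC) start at positions 80, 127.
EcoRV cuts after base 3 of each site, so after positions 82, 129.
Linear molecule, 2 cuts → 3 fragments:
  1–82 → 82 bp
  83–129 → 47 bp
  130–143 → 14 bp
Sorted largest to smallest: 82, 47, 14 bp.

82, 47, 14 bp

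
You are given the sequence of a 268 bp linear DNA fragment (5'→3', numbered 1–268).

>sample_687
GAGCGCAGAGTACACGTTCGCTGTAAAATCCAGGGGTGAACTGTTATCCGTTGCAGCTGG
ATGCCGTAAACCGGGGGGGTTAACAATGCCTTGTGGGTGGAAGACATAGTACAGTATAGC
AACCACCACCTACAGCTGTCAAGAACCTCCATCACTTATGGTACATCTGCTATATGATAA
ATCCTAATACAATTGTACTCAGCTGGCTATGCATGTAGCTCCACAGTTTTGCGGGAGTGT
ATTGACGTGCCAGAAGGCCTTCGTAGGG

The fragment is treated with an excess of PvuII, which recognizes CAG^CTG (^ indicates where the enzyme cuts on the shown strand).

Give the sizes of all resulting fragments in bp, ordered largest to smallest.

PvuII sites (CAGCTG) start at positions 54, 133, 200.
PvuII cuts after base 3 of each site, so after positions 56, 135, 202.
Linear molecule, 3 cuts → 4 fragments:
  1–56 → 56 bp
  57–135 → 79 bp
  136–202 → 67 bp
  203–268 → 66 bp
Sorted largest to smallest: 79, 67, 66, 56 bp.

79, 67, 66, 56 bp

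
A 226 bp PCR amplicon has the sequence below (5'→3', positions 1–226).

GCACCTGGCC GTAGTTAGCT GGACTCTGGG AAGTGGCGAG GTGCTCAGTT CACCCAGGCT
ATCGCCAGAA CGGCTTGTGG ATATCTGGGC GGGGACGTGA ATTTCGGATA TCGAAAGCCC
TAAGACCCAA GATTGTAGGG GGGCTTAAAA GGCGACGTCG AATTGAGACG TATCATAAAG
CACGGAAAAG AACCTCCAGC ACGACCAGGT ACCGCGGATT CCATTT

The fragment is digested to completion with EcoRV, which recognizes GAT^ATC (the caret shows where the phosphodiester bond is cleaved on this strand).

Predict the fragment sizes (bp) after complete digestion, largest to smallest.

117, 82, 27 bp

EcoRV sites (GATATC) start at positions 80, 107.
EcoRV cuts after base 3 of each site, so after positions 82, 109.
Linear molecule, 2 cuts → 3 fragments:
  1–82 → 82 bp
  83–109 → 27 bp
  110–226 → 117 bp
Sorted largest to smallest: 117, 82, 27 bp.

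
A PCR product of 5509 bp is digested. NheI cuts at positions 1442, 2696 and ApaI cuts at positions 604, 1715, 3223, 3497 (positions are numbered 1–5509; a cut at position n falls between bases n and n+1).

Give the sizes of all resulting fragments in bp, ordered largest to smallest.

2012, 981, 838, 604, 527, 274, 273 bp

Combined cut positions (sorted): 604, 1442, 1715, 2696, 3223, 3497.
Linear molecule, 6 cuts → 7 fragments:
  604 − 0 = 604 bp
  1442 − 604 = 838 bp
  1715 − 1442 = 273 bp
  2696 − 1715 = 981 bp
  3223 − 2696 = 527 bp
  3497 − 3223 = 274 bp
  5509 − 3497 = 2012 bp
Sorted largest to smallest: 2012, 981, 838, 604, 527, 274, 273 bp.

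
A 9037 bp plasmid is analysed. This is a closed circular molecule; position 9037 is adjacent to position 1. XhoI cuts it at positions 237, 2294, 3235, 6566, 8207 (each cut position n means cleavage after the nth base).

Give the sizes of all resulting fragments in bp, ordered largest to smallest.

3331, 2057, 1641, 1067, 941 bp

Circular molecule, 5 cuts → 5 fragments:
  2294 − 237 = 2057 bp
  3235 − 2294 = 941 bp
  6566 − 3235 = 3331 bp
  8207 − 6566 = 1641 bp
  wrap: 9037 − 8207 + 237 = 1067 bp
Sorted largest to smallest: 3331, 2057, 1641, 1067, 941 bp.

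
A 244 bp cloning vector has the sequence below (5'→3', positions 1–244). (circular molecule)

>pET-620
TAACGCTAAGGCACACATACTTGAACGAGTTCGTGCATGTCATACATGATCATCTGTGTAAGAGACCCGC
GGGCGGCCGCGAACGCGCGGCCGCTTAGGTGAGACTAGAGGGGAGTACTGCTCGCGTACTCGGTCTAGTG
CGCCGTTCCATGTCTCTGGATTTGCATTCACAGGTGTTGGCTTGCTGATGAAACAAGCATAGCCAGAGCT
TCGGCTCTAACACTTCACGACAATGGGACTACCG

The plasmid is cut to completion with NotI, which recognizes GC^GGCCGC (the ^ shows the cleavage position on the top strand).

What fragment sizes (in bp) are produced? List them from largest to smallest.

230, 14 bp

NotI sites (GCGGCCGC) start at positions 73, 87.
NotI cuts after base 2 of each site, so after positions 74, 88.
Circular molecule, 2 cuts → 2 fragments:
  75–88 → 14 bp
  89–244 then 1–74 → 156 + 74 = 230 bp
Sorted largest to smallest: 230, 14 bp.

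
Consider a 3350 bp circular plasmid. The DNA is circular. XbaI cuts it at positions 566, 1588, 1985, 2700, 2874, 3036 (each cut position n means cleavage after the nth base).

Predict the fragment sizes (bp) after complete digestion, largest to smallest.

1022, 880, 715, 397, 174, 162 bp

Circular molecule, 6 cuts → 6 fragments:
  1588 − 566 = 1022 bp
  1985 − 1588 = 397 bp
  2700 − 1985 = 715 bp
  2874 − 2700 = 174 bp
  3036 − 2874 = 162 bp
  wrap: 3350 − 3036 + 566 = 880 bp
Sorted largest to smallest: 1022, 880, 715, 397, 174, 162 bp.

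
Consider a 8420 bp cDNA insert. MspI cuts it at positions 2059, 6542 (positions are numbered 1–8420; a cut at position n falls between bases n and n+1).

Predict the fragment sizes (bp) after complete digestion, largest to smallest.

4483, 2059, 1878 bp

Linear molecule, 2 cuts → 3 fragments:
  2059 − 0 = 2059 bp
  6542 − 2059 = 4483 bp
  8420 − 6542 = 1878 bp
Sorted largest to smallest: 4483, 2059, 1878 bp.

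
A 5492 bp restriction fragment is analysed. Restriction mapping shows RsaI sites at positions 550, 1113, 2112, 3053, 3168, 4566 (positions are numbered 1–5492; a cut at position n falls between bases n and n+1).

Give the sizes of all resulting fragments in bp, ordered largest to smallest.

1398, 999, 941, 926, 563, 550, 115 bp

Linear molecule, 6 cuts → 7 fragments:
  550 − 0 = 550 bp
  1113 − 550 = 563 bp
  2112 − 1113 = 999 bp
  3053 − 2112 = 941 bp
  3168 − 3053 = 115 bp
  4566 − 3168 = 1398 bp
  5492 − 4566 = 926 bp
Sorted largest to smallest: 1398, 999, 941, 926, 563, 550, 115 bp.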